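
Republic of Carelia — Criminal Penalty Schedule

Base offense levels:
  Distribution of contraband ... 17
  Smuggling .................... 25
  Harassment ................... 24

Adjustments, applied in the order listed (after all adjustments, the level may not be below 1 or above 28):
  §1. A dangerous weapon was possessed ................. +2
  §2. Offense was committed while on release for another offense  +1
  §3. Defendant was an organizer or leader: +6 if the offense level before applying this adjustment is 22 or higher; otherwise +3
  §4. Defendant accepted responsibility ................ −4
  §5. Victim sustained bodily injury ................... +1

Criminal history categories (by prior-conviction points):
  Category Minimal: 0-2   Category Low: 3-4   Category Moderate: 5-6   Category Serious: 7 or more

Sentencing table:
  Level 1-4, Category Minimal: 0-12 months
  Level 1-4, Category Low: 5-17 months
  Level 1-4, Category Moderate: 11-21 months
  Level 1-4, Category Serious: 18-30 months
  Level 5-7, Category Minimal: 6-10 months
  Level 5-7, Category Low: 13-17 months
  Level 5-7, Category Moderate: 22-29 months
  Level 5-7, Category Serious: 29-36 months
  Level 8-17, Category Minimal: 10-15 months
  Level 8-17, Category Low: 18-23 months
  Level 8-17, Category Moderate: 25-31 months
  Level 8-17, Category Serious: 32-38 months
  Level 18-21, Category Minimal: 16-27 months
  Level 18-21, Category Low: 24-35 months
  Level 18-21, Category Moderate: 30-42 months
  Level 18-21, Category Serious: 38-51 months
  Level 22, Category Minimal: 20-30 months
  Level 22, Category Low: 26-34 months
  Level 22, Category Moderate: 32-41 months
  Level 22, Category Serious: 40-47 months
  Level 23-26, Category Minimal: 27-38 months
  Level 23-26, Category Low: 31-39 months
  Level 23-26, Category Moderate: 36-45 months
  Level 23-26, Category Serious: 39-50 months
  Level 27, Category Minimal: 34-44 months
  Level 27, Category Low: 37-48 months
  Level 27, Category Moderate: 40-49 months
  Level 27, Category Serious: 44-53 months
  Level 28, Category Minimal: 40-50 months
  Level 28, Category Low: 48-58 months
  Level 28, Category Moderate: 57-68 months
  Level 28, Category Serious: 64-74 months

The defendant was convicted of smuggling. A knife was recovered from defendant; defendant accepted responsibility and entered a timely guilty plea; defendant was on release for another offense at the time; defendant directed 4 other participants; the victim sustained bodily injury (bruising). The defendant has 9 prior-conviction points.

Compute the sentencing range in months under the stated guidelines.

64-74 months

Base offense level for smuggling: 25.
§1 applies: 25 + 2 = 27.
§2 applies: 27 + 1 = 28.
§3 applies (level before this adjustment is 28 ≥ 22, so +6): 28 + 6 = 34.
§4 applies: 34 − 4 = 30.
§5 applies: 30 + 1 = 31.
Level 31 exceeds the maximum of 28; capped at 28.
Final offense level: 28.
Criminal history: 9 prior points → Category Serious (7+).
Level 28 falls in the 28 band.
Grid: Level 28 × Category Serious = 64-74 months.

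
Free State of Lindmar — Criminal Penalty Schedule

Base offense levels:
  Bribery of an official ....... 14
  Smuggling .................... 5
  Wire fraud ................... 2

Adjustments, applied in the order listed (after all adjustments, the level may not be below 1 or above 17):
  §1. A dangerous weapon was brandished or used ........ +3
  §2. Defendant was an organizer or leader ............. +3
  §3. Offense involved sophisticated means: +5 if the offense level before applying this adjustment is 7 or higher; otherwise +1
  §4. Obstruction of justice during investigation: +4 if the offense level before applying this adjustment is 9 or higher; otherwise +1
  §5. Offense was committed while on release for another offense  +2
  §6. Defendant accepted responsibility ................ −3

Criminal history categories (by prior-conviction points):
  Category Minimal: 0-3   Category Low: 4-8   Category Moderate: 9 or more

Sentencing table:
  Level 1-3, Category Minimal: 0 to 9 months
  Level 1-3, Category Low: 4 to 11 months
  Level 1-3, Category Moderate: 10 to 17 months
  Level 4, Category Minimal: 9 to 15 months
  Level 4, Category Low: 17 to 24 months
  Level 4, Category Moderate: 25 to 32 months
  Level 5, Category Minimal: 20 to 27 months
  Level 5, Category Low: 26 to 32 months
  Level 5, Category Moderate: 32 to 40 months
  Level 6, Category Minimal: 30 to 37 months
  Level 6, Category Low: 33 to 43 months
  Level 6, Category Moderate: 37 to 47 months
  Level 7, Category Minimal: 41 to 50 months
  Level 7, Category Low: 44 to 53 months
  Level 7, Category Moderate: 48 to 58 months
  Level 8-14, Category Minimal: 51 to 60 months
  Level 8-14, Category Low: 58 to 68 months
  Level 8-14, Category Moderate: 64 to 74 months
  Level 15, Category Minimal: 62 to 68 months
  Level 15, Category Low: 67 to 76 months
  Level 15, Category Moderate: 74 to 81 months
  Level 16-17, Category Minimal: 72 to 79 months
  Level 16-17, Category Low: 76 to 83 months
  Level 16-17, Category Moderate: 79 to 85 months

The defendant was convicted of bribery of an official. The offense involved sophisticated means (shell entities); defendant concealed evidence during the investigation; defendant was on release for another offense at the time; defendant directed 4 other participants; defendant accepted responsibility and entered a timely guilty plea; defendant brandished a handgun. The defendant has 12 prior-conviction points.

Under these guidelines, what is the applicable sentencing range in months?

79-85 months

Base offense level for bribery of an official: 14.
§1 applies: 14 + 3 = 17.
§2 applies: 17 + 3 = 20.
§3 applies (level before this adjustment is 20 ≥ 7, so +5): 20 + 5 = 25.
§4 applies (level before this adjustment is 25 ≥ 9, so +4): 25 + 4 = 29.
§5 applies: 29 + 2 = 31.
§6 applies: 31 − 3 = 28.
Level 28 exceeds the maximum of 17; capped at 17.
Final offense level: 17.
Criminal history: 12 prior points → Category Moderate (9+).
Level 17 falls in the 16-17 band.
Grid: Level 16-17 × Category Moderate = 79-85 months.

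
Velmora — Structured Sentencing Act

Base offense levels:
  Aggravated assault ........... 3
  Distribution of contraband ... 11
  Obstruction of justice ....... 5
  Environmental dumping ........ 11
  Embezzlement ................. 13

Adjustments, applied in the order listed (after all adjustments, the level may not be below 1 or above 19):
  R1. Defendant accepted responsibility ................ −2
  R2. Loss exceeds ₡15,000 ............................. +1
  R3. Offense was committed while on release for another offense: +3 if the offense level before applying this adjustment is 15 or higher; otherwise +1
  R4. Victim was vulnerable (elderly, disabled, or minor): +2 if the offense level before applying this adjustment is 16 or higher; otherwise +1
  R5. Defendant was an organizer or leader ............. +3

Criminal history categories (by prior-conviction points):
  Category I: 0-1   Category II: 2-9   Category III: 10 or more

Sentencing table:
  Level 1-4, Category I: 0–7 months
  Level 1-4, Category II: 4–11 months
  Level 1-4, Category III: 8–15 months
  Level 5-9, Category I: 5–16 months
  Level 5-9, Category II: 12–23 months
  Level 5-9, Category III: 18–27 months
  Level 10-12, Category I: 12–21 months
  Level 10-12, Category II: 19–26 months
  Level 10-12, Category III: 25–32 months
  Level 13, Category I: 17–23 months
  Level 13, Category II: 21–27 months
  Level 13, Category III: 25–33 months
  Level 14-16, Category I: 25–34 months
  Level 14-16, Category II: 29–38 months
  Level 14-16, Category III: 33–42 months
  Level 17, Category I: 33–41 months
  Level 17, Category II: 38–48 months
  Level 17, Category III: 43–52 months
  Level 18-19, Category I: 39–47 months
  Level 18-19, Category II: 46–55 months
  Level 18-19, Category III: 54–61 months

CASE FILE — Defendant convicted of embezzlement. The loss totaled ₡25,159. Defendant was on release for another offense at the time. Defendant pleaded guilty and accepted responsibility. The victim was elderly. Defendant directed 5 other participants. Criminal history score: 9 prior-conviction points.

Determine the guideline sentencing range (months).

Base offense level for embezzlement: 13.
R1 applies: 13 − 2 = 11.
R2 applies: 11 + 1 = 12.
R3 applies (level before this adjustment is 12 < 15, so +1): 12 + 1 = 13.
R4 applies (level before this adjustment is 13 < 16, so +1): 13 + 1 = 14.
R5 applies: 14 + 3 = 17.
Final offense level: 17.
Criminal history: 9 prior points → Category II (2-9).
Level 17 falls in the 17 band.
Grid: Level 17 × Category II = 38-48 months.

38-48 months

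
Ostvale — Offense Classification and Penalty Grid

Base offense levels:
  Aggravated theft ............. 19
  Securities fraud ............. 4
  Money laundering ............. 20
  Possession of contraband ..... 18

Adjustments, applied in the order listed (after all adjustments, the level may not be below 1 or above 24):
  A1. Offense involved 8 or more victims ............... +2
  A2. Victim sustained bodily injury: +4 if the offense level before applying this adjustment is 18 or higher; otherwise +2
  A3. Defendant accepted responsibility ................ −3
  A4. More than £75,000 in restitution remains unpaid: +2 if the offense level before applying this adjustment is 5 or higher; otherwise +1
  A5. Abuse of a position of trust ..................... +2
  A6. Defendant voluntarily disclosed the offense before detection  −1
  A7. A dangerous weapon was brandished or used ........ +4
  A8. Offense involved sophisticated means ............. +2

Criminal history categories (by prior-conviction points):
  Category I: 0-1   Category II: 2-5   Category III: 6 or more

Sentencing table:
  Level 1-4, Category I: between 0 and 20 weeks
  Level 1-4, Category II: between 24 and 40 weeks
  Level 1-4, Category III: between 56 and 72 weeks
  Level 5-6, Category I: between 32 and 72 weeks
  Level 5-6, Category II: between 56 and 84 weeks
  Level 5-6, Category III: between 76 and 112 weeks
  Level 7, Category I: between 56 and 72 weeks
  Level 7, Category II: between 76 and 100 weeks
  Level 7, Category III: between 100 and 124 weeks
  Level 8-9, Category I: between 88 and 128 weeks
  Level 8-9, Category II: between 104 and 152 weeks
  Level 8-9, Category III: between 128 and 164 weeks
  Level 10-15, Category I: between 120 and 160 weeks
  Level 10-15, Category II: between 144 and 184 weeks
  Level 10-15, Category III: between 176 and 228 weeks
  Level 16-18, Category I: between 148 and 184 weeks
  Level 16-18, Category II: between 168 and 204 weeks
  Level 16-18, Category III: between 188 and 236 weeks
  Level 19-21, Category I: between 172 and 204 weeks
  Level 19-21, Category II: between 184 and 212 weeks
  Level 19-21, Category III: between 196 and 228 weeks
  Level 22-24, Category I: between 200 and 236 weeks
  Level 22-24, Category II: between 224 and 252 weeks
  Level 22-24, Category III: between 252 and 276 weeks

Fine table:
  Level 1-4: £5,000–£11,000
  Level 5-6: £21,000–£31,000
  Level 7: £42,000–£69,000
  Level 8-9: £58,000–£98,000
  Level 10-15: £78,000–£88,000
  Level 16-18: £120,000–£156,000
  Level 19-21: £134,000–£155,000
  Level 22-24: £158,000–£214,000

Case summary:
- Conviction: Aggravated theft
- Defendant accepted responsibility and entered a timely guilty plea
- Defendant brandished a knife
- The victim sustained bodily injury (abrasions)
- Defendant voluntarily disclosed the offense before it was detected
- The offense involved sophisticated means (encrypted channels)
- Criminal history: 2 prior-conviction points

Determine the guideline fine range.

£158,000–£214,000

Base offense level for aggravated theft: 19.
A2 applies (level before this adjustment is 19 ≥ 18, so +4): 19 + 4 = 23.
A3 applies: 23 − 3 = 20.
A5 does not apply.
A6 applies: 20 − 1 = 19.
A7 applies: 19 + 4 = 23.
A8 applies: 23 + 2 = 25.
Level 25 exceeds the maximum of 24; capped at 24.
Final offense level: 24.
Level 24 falls in the 22-24 band.
Fine table: Level 22-24 → £158,000–£214,000.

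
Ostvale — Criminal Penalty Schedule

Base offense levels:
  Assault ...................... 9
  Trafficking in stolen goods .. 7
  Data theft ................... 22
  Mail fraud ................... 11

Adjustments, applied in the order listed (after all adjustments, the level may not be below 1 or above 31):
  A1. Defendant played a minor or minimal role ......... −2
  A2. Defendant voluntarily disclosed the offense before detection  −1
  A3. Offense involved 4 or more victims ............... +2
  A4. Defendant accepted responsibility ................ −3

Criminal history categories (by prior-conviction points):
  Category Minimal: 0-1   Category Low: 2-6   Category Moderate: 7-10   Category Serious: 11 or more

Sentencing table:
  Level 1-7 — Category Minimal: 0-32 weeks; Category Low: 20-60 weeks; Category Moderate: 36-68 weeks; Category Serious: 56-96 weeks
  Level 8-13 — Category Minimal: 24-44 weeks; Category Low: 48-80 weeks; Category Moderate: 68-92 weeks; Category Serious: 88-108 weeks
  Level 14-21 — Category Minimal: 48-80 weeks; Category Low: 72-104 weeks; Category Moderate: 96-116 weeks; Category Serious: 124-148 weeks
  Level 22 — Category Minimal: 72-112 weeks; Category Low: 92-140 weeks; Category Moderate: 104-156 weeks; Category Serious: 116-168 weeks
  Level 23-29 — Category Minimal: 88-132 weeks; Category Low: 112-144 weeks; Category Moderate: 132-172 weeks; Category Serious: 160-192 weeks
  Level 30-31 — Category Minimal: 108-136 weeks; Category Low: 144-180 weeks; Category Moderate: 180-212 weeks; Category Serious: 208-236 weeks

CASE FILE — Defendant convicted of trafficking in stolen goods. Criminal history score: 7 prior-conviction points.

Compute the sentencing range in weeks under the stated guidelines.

Base offense level for trafficking in stolen goods: 7.
Final offense level: 7.
Criminal history: 7 prior points → Category Moderate (7-10).
Level 7 falls in the 1-7 band.
Grid: Level 1-7 × Category Moderate = 36-68 weeks.

36-68 weeks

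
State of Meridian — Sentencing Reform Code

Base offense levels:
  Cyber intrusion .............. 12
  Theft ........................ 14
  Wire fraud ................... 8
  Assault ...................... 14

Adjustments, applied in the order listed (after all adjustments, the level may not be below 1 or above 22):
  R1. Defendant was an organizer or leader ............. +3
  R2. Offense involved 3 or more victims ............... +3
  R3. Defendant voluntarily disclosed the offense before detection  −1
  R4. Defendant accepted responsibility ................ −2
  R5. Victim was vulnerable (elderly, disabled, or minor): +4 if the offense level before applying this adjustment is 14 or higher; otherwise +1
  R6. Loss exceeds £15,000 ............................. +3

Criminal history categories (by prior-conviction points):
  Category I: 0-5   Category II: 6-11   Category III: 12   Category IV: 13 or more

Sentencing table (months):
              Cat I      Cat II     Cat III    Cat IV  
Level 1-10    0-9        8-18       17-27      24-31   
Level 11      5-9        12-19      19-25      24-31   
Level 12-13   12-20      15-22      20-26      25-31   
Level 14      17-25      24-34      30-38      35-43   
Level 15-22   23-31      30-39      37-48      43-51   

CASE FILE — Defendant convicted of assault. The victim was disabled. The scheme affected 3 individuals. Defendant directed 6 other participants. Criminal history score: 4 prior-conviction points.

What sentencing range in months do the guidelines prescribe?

23-31 months

Base offense level for assault: 14.
R1 applies: 14 + 3 = 17.
R2 applies: 17 + 3 = 20.
R4 does not apply.
R5 applies (level before this adjustment is 20 ≥ 14, so +4): 20 + 4 = 24.
R6 does not apply.
Level 24 exceeds the maximum of 22; capped at 22.
Final offense level: 22.
Criminal history: 4 prior points → Category I (0-5).
Level 22 falls in the 15-22 band.
Grid: Level 15-22 × Category I = 23-31 months.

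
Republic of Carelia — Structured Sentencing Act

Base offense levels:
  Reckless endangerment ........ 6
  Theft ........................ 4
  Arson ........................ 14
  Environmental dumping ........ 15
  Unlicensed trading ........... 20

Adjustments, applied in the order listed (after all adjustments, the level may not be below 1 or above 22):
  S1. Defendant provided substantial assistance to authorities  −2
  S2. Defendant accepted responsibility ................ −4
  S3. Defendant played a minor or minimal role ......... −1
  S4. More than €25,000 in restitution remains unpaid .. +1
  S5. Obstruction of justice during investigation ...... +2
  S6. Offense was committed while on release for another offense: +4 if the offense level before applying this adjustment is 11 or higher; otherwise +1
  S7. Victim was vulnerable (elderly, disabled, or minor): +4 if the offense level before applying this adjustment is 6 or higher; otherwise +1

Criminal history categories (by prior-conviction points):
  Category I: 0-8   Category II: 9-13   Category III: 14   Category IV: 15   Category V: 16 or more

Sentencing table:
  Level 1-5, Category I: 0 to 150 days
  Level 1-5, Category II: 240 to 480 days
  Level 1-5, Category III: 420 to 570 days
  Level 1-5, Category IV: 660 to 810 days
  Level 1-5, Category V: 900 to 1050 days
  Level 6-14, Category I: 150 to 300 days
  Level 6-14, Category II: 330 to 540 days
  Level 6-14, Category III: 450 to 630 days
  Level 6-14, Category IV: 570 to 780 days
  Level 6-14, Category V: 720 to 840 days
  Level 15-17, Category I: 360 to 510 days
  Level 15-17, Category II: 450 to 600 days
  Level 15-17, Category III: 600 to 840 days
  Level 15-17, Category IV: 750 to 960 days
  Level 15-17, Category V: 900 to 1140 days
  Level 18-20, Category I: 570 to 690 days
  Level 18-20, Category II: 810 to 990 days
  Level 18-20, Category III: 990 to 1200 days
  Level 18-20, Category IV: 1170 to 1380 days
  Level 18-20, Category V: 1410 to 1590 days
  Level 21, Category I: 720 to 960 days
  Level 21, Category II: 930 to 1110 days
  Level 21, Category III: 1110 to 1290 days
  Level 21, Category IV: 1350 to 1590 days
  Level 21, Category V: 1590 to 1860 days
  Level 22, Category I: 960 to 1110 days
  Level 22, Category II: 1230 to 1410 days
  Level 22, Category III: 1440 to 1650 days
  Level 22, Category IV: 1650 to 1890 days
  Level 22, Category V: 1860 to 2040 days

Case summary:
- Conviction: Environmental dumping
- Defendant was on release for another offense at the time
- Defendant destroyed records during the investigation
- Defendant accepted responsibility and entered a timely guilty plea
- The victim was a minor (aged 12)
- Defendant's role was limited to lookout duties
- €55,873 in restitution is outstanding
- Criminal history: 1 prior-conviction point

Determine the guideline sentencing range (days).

Base offense level for environmental dumping: 15.
S1 does not apply.
S2 applies: 15 − 4 = 11.
S3 applies: 11 − 1 = 10.
S4 applies: 10 + 1 = 11.
S5 applies: 11 + 2 = 13.
S6 applies (level before this adjustment is 13 ≥ 11, so +4): 13 + 4 = 17.
S7 applies (level before this adjustment is 17 ≥ 6, so +4): 17 + 4 = 21.
Final offense level: 21.
Criminal history: 1 prior point → Category I (0-8).
Level 21 falls in the 21 band.
Grid: Level 21 × Category I = 720-960 days.

720-960 days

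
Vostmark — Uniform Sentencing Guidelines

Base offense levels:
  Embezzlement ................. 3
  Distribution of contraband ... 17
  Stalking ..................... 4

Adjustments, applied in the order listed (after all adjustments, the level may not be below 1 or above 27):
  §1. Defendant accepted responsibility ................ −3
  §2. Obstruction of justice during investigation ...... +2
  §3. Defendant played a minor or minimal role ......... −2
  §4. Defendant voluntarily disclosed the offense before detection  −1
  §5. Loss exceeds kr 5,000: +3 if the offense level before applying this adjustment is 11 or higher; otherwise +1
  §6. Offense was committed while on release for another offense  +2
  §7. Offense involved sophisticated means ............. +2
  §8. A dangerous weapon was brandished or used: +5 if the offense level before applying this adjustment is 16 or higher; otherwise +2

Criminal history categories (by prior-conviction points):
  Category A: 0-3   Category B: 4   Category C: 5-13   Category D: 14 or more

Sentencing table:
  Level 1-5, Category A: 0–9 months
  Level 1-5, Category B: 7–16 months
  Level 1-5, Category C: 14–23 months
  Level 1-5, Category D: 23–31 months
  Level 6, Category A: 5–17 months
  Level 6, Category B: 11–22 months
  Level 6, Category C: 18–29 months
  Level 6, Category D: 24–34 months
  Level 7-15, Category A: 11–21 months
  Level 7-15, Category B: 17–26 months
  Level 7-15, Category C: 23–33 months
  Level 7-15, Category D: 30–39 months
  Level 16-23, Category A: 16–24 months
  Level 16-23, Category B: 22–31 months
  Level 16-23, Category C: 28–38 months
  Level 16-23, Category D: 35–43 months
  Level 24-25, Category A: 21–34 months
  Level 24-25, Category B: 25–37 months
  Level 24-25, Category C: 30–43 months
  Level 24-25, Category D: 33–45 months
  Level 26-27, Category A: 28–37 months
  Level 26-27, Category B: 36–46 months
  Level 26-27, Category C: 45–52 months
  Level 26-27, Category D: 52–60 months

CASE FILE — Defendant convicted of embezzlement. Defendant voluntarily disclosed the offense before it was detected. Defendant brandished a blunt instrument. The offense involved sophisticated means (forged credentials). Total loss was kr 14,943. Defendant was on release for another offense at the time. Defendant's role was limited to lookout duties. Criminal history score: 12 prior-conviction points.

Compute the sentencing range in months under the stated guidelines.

23-33 months

Base offense level for embezzlement: 3.
§1 does not apply.
§3 applies: 3 − 2 = 1.
§4 applies: 1 − 1 = 0.
§5 applies (level before this adjustment is 0 < 11, so +1): 0 + 1 = 1.
§6 applies: 1 + 2 = 3.
§7 applies: 3 + 2 = 5.
§8 applies (level before this adjustment is 5 < 16, so +2): 5 + 2 = 7.
Final offense level: 7.
Criminal history: 12 prior points → Category C (5-13).
Level 7 falls in the 7-15 band.
Grid: Level 7-15 × Category C = 23-33 months.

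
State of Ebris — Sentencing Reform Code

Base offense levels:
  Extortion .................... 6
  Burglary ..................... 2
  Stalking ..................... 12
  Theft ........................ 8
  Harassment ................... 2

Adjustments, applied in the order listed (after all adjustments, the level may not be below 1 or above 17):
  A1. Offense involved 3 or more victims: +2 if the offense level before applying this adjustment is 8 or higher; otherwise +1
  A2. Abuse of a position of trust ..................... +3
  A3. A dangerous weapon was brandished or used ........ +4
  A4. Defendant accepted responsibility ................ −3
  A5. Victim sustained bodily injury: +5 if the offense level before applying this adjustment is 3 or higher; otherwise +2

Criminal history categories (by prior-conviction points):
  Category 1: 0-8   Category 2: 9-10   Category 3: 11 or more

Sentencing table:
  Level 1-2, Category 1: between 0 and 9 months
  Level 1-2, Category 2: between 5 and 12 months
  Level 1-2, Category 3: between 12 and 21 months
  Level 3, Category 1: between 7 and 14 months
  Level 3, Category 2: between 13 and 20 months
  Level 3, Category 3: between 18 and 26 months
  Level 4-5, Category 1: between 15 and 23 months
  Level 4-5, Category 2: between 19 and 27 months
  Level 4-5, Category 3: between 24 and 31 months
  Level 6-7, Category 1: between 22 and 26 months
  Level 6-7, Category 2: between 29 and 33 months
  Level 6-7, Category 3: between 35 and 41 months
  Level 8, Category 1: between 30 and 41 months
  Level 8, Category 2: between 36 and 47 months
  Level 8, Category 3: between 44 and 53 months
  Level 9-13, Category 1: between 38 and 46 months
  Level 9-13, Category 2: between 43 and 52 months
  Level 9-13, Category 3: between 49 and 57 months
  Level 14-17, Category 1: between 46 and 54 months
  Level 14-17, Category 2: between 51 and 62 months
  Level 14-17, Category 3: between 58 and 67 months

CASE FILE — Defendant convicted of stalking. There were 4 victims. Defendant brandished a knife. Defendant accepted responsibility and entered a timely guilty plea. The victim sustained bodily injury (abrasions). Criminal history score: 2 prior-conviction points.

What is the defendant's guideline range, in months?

46-54 months

Base offense level for stalking: 12.
A1 applies (level before this adjustment is 12 ≥ 8, so +2): 12 + 2 = 14.
A2 does not apply.
A3 applies: 14 + 4 = 18.
A4 applies: 18 − 3 = 15.
A5 applies (level before this adjustment is 15 ≥ 3, so +5): 15 + 5 = 20.
Level 20 exceeds the maximum of 17; capped at 17.
Final offense level: 17.
Criminal history: 2 prior points → Category 1 (0-8).
Level 17 falls in the 14-17 band.
Grid: Level 14-17 × Category 1 = 46-54 months.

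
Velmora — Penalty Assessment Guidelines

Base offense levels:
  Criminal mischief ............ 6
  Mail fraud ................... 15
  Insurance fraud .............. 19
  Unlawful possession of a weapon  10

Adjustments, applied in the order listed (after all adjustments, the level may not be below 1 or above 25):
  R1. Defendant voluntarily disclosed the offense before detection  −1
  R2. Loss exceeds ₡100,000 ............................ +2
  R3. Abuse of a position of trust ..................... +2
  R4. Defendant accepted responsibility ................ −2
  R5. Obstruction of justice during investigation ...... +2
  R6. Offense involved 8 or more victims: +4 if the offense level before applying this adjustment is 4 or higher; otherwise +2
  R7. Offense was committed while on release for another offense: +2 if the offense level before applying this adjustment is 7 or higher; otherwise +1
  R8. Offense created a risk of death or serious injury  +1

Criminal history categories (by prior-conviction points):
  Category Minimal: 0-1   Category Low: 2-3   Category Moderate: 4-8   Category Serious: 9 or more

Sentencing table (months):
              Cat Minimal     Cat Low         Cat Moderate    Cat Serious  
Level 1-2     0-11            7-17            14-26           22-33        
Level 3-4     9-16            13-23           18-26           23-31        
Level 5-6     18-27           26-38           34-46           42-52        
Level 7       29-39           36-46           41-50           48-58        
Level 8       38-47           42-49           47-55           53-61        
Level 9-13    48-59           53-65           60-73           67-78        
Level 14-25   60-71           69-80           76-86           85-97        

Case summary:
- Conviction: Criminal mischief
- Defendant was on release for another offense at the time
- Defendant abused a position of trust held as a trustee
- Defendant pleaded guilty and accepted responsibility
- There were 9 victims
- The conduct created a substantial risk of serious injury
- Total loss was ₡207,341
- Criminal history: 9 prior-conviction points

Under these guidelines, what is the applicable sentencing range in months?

85-97 months

Base offense level for criminal mischief: 6.
R1 does not apply.
R2 applies: 6 + 2 = 8.
R3 applies: 8 + 2 = 10.
R4 applies: 10 − 2 = 8.
R5 does not apply.
R6 applies (level before this adjustment is 8 ≥ 4, so +4): 8 + 4 = 12.
R7 applies (level before this adjustment is 12 ≥ 7, so +2): 12 + 2 = 14.
R8 applies: 14 + 1 = 15.
Final offense level: 15.
Criminal history: 9 prior points → Category Serious (9+).
Level 15 falls in the 14-25 band.
Grid: Level 14-25 × Category Serious = 85-97 months.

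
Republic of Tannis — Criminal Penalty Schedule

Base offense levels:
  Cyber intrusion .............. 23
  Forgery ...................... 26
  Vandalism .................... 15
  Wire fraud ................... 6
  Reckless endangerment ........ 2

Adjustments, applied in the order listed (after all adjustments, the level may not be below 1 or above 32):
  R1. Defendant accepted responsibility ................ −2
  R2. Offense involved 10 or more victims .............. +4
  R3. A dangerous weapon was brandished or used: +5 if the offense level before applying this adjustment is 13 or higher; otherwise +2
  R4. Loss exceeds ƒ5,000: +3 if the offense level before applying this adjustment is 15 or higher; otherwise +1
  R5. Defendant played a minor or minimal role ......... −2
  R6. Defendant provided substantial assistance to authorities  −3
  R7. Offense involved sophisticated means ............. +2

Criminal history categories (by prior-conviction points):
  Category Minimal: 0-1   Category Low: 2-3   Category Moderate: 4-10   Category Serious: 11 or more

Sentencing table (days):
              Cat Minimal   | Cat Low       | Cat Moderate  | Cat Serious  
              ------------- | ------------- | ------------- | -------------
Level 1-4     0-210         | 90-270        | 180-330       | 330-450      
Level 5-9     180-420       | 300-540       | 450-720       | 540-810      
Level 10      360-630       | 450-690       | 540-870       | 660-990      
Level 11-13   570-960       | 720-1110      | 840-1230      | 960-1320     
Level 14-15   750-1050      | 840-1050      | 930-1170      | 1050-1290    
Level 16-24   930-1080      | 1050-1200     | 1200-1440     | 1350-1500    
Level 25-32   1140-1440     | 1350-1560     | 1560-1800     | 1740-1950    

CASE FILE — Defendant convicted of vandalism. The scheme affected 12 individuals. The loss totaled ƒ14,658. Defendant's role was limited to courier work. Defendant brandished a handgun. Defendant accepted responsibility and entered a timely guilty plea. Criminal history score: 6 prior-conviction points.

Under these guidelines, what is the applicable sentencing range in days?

Base offense level for vandalism: 15.
R1 applies: 15 − 2 = 13.
R2 applies: 13 + 4 = 17.
R3 applies (level before this adjustment is 17 ≥ 13, so +5): 17 + 5 = 22.
R4 applies (level before this adjustment is 22 ≥ 15, so +3): 22 + 3 = 25.
R5 applies: 25 − 2 = 23.
R6 does not apply.
R7 does not apply.
Final offense level: 23.
Criminal history: 6 prior points → Category Moderate (4-10).
Level 23 falls in the 16-24 band.
Grid: Level 16-24 × Category Moderate = 1200-1440 days.

1200-1440 days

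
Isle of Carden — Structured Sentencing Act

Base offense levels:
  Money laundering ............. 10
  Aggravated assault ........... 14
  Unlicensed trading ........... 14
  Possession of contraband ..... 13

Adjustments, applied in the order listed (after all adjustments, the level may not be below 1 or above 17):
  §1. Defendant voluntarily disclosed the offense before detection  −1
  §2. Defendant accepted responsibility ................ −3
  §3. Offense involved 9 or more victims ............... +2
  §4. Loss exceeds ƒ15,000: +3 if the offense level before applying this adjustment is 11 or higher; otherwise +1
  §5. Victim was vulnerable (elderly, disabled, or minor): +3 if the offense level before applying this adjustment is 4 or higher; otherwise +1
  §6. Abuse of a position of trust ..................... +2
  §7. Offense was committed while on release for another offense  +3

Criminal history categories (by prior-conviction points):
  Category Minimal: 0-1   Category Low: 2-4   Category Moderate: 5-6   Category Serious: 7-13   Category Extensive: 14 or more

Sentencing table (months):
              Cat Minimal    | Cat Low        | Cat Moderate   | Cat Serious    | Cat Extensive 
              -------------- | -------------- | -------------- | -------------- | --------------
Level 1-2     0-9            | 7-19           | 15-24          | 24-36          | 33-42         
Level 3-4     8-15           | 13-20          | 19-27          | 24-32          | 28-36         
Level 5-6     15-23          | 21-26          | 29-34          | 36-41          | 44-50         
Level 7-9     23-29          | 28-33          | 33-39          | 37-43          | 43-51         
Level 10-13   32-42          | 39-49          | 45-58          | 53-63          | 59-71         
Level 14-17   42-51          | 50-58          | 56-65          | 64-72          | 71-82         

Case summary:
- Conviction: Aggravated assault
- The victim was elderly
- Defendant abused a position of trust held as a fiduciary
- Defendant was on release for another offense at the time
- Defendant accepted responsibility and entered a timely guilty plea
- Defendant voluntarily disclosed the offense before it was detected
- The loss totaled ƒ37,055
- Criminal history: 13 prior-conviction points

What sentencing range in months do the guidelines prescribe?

64-72 months

Base offense level for aggravated assault: 14.
§1 applies: 14 − 1 = 13.
§2 applies: 13 − 3 = 10.
§4 applies (level before this adjustment is 10 < 11, so +1): 10 + 1 = 11.
§5 applies (level before this adjustment is 11 ≥ 4, so +3): 11 + 3 = 14.
§6 applies: 14 + 2 = 16.
§7 applies: 16 + 3 = 19.
Level 19 exceeds the maximum of 17; capped at 17.
Final offense level: 17.
Criminal history: 13 prior points → Category Serious (7-13).
Level 17 falls in the 14-17 band.
Grid: Level 14-17 × Category Serious = 64-72 months.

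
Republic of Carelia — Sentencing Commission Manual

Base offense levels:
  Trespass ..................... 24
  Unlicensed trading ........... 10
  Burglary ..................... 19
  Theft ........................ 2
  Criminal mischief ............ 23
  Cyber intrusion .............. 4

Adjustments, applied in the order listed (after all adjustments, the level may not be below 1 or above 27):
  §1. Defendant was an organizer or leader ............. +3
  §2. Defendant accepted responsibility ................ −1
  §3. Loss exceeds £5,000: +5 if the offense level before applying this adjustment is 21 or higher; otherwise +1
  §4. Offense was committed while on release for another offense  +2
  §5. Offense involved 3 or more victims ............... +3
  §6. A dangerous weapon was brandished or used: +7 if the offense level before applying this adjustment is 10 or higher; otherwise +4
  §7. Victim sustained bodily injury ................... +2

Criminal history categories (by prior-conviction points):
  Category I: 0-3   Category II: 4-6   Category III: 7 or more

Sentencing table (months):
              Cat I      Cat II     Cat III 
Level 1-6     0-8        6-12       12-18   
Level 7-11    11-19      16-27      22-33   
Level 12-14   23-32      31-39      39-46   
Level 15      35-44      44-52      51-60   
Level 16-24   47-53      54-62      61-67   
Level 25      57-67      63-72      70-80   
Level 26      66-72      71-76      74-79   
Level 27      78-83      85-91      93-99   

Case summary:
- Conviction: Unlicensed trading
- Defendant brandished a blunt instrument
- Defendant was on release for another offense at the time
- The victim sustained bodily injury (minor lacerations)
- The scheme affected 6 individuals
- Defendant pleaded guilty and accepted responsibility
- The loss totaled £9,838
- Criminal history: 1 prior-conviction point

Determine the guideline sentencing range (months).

Base offense level for unlicensed trading: 10.
§1 does not apply.
§2 applies: 10 − 1 = 9.
§3 applies (level before this adjustment is 9 < 21, so +1): 9 + 1 = 10.
§4 applies: 10 + 2 = 12.
§5 applies: 12 + 3 = 15.
§6 applies (level before this adjustment is 15 ≥ 10, so +7): 15 + 7 = 22.
§7 applies: 22 + 2 = 24.
Final offense level: 24.
Criminal history: 1 prior point → Category I (0-3).
Level 24 falls in the 16-24 band.
Grid: Level 16-24 × Category I = 47-53 months.

47-53 months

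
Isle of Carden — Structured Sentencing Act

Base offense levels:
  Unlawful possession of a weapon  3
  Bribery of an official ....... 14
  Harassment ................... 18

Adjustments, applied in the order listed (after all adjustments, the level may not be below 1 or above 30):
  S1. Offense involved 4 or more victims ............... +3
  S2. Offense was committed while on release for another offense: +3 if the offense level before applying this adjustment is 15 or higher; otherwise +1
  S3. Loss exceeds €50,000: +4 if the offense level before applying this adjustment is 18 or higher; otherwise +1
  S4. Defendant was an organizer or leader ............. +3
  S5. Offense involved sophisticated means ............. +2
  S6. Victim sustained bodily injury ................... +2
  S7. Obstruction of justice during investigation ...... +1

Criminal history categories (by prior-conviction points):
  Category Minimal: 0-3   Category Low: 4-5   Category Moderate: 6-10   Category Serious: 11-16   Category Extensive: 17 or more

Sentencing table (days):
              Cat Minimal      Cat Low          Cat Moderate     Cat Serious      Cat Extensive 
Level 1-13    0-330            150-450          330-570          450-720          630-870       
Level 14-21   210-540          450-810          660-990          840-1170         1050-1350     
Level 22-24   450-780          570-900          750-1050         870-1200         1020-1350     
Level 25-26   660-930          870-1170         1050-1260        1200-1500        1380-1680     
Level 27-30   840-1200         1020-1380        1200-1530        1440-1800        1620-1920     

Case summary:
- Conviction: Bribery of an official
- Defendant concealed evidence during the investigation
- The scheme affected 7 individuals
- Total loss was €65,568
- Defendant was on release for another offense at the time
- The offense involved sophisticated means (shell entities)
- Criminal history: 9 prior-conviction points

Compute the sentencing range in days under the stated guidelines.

1200-1530 days

Base offense level for bribery of an official: 14.
S1 applies: 14 + 3 = 17.
S2 applies (level before this adjustment is 17 ≥ 15, so +3): 17 + 3 = 20.
S3 applies (level before this adjustment is 20 ≥ 18, so +4): 20 + 4 = 24.
S5 applies: 24 + 2 = 26.
S6 does not apply.
S7 applies: 26 + 1 = 27.
Final offense level: 27.
Criminal history: 9 prior points → Category Moderate (6-10).
Level 27 falls in the 27-30 band.
Grid: Level 27-30 × Category Moderate = 1200-1530 days.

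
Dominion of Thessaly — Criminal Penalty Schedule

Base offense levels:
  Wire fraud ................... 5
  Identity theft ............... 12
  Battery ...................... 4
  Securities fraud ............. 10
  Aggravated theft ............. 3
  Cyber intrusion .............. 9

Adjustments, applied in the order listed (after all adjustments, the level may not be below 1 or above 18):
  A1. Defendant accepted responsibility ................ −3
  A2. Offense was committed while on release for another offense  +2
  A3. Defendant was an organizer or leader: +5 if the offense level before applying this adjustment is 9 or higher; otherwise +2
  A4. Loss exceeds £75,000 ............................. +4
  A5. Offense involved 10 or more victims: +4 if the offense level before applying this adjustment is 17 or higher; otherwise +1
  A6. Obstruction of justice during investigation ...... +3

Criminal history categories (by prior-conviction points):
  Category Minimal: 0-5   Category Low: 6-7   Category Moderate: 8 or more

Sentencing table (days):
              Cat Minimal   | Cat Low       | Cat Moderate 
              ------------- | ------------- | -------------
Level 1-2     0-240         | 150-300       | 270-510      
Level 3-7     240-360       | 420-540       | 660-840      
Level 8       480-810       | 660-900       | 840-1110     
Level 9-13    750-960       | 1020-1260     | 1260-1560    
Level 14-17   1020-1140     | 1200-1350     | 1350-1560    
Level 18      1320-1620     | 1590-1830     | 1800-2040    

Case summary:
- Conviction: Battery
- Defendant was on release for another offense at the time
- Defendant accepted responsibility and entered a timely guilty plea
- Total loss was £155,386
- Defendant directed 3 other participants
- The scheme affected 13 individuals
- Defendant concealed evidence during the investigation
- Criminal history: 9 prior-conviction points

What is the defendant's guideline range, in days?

Base offense level for battery: 4.
A1 applies: 4 − 3 = 1.
A2 applies: 1 + 2 = 3.
A3 applies (level before this adjustment is 3 < 9, so +2): 3 + 2 = 5.
A4 applies: 5 + 4 = 9.
A5 applies (level before this adjustment is 9 < 17, so +1): 9 + 1 = 10.
A6 applies: 10 + 3 = 13.
Final offense level: 13.
Criminal history: 9 prior points → Category Moderate (8+).
Level 13 falls in the 9-13 band.
Grid: Level 9-13 × Category Moderate = 1260-1560 days.

1260-1560 days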